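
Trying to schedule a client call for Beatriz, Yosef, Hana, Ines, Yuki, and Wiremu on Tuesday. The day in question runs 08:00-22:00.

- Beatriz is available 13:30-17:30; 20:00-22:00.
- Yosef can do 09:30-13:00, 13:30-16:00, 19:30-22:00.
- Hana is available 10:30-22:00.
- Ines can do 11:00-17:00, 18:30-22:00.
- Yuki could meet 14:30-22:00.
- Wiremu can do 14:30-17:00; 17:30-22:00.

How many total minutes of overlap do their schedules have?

Beatriz ∩ Yosef: 13:30-16:00, 20:00-22:00.
Beatriz ∩ Yosef ∩ Hana: 13:30-16:00, 20:00-22:00.
Beatriz ∩ Yosef ∩ Hana ∩ Ines: 13:30-16:00, 20:00-22:00.
Beatriz ∩ Yosef ∩ Hana ∩ Ines ∩ Yuki: 14:30-16:00, 20:00-22:00.
Beatriz ∩ Yosef ∩ Hana ∩ Ines ∩ Yuki ∩ Wiremu: 14:30-16:00, 20:00-22:00.
So the common availability across everyone is 14:30-16:00, 20:00-22:00.
Summing the common windows: 90 + 120 = 210 minutes.

210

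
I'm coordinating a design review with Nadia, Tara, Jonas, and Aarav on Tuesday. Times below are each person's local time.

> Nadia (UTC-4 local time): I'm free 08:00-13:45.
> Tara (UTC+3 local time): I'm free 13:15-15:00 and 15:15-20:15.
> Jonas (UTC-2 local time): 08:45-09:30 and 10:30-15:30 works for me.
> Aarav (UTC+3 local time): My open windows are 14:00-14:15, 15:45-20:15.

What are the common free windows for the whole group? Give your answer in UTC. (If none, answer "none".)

Nadia in UTC: 12:00-17:45 (add 4h to convert from UTC-4).
Tara in UTC: 10:15-12:00, 12:15-17:15 (subtract 3h to convert from UTC+3).
Jonas in UTC: 10:45-11:30, 12:30-17:30 (add 2h to convert from UTC-2).
Aarav in UTC: 11:00-11:15, 12:45-17:15 (subtract 3h to convert from UTC+3).
Nadia ∩ Tara: 12:15-17:15.
Nadia ∩ Tara ∩ Jonas: 12:30-17:15.
Nadia ∩ Tara ∩ Jonas ∩ Aarav: 12:45-17:15.
Those are the intersection windows.

12:45-17:15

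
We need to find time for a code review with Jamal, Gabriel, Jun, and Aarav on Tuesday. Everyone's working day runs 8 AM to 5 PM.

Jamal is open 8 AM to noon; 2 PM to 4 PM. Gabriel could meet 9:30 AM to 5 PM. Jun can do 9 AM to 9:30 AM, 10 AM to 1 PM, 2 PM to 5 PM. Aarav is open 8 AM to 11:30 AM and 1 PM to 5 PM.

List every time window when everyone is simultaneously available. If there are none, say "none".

10:00-11:30, 14:00-16:00

Jamal ∩ Gabriel: 09:30-12:00, 14:00-16:00.
Jamal ∩ Gabriel ∩ Jun: 10:00-12:00, 14:00-16:00.
Jamal ∩ Gabriel ∩ Jun ∩ Aarav: 10:00-11:30, 14:00-16:00.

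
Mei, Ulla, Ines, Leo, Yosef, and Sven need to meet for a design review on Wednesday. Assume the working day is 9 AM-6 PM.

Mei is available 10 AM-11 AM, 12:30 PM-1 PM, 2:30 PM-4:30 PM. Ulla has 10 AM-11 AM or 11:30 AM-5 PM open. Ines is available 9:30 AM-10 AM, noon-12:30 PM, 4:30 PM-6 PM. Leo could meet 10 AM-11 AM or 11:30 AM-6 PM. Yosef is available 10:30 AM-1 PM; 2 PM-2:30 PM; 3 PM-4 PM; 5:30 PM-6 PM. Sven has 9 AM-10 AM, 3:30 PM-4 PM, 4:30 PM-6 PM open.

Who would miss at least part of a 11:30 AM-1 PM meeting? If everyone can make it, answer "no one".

Ines, Mei, Sven

Mei: not fully free for 11:30-13:00. Ulla: free for 11:30-13:00. Ines: not fully free for 11:30-13:00. Leo: free for 11:30-13:00. Yosef: free for 11:30-13:00. Sven: not fully free for 11:30-13:00.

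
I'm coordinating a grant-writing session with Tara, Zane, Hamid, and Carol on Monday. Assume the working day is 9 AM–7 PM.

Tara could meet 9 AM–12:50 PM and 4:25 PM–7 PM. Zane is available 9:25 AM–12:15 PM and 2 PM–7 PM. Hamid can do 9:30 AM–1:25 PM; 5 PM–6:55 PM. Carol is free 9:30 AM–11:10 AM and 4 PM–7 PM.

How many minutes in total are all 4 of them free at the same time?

Tara ∩ Zane: 09:25-12:15, 16:25-19:00.
Tara ∩ Zane ∩ Hamid: 09:30-12:15, 17:00-18:55.
Tara ∩ Zane ∩ Hamid ∩ Carol: 09:30-11:10, 17:00-18:55.
Summing the common windows: 100 + 115 = 215 minutes.

215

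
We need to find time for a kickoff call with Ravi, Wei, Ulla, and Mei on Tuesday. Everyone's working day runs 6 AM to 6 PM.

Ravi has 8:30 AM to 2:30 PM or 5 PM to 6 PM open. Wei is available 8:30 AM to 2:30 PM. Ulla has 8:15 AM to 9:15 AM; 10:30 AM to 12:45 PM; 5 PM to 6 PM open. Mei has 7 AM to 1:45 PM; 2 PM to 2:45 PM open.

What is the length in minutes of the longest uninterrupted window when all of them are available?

135

Ravi ∩ Wei: 08:30-14:30.
Ravi ∩ Wei ∩ Ulla: 08:30-09:15, 10:30-12:45.
Ravi ∩ Wei ∩ Ulla ∩ Mei: 08:30-09:15, 10:30-12:45.
The longest is 10:30-12:45 at 135 minutes.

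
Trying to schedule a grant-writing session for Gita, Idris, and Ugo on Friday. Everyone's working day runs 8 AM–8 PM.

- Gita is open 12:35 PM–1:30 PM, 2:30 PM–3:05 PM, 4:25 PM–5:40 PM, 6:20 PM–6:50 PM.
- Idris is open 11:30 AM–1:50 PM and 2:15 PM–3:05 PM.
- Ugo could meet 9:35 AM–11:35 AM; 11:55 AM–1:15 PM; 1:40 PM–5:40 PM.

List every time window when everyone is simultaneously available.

Gita ∩ Idris: 12:35-13:30, 14:30-15:05.
Gita ∩ Idris ∩ Ugo: 12:35-13:15, 14:30-15:05.

12:35-13:15, 14:30-15:05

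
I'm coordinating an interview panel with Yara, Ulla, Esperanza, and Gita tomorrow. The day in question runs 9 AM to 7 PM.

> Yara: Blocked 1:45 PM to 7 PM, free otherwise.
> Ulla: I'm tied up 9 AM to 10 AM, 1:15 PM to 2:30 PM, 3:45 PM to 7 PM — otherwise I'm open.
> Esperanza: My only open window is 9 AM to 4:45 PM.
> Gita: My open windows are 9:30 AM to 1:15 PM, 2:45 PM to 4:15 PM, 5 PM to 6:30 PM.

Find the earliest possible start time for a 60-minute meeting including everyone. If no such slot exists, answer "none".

10:00

Yara free: 09:00-13:45 (invert busy blocks within the working day).
Ulla free: 10:00-13:15, 14:30-15:45 (invert busy blocks within the working day).
Esperanza free: 09:00-16:45.
Gita free: 09:30-13:15, 14:45-16:15, 17:00-18:30.
Yara ∩ Ulla: 10:00-13:15.
Yara ∩ Ulla ∩ Esperanza: 10:00-13:15.
Yara ∩ Ulla ∩ Esperanza ∩ Gita: 10:00-13:15.
Those are the intersection windows.
The first common window of at least 60 minutes is 10:00-13:15, so the earliest start is 10:00.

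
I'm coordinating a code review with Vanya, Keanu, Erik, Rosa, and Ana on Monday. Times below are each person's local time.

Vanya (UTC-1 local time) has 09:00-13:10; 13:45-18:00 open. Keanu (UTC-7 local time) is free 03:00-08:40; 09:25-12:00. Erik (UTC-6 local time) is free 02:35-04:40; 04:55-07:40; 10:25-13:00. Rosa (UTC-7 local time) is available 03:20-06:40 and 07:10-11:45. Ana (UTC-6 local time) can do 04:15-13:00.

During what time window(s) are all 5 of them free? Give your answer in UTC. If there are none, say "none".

Vanya in UTC: 10:00-14:10, 14:45-19:00 (add 1h to convert from UTC-1).
Keanu in UTC: 10:00-15:40, 16:25-19:00 (add 7h to convert from UTC-7).
Erik in UTC: 08:35-10:40, 10:55-13:40, 16:25-19:00 (add 6h to convert from UTC-6).
Rosa in UTC: 10:20-13:40, 14:10-18:45 (add 7h to convert from UTC-7).
Ana in UTC: 10:15-19:00 (add 6h to convert from UTC-6).
Vanya ∩ Keanu: 10:00-14:10, 14:45-15:40, 16:25-19:00.
Vanya ∩ Keanu ∩ Erik: 10:00-10:40, 10:55-13:40, 16:25-19:00.
Vanya ∩ Keanu ∩ Erik ∩ Rosa: 10:20-10:40, 10:55-13:40, 16:25-18:45.
Vanya ∩ Keanu ∩ Erik ∩ Rosa ∩ Ana: 10:20-10:40, 10:55-13:40, 16:25-18:45.

10:20-10:40, 10:55-13:40, 16:25-18:45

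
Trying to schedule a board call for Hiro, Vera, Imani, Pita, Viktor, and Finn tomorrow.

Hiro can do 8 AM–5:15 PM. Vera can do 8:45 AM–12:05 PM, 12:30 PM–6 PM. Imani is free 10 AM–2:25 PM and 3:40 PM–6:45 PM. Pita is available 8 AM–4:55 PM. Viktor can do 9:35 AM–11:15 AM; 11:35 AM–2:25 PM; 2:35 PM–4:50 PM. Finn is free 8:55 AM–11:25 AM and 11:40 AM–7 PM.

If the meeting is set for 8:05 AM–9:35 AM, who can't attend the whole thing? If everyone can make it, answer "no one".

Finn, Imani, Vera, Viktor

Hiro: free for 08:05-09:35. Vera: not fully free for 08:05-09:35. Imani: not fully free for 08:05-09:35. Pita: free for 08:05-09:35. Viktor: not fully free for 08:05-09:35. Finn: not fully free for 08:05-09:35.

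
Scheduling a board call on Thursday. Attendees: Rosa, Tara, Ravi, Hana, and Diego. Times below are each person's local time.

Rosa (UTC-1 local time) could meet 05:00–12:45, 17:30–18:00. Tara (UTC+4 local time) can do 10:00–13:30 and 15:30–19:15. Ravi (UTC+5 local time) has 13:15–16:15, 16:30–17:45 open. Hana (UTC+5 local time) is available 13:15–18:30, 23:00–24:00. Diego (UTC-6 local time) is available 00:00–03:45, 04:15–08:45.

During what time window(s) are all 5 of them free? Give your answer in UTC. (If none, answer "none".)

08:15-09:30, 11:30-12:45

Rosa in UTC: 06:00-13:45, 18:30-19:00 (add 1h to convert from UTC-1).
Tara in UTC: 06:00-09:30, 11:30-15:15 (subtract 4h to convert from UTC+4).
Ravi in UTC: 08:15-11:15, 11:30-12:45 (subtract 5h to convert from UTC+5).
Hana in UTC: 08:15-13:30, 18:00-19:00 (subtract 5h to convert from UTC+5).
Diego in UTC: 06:00-09:45, 10:15-14:45 (add 6h to convert from UTC-6).
Rosa ∩ Tara: 06:00-09:30, 11:30-13:45.
Rosa ∩ Tara ∩ Ravi: 08:15-09:30, 11:30-12:45.
Rosa ∩ Tara ∩ Ravi ∩ Hana: 08:15-09:30, 11:30-12:45.
Rosa ∩ Tara ∩ Ravi ∩ Hana ∩ Diego: 08:15-09:30, 11:30-12:45.
Those are the intersection windows.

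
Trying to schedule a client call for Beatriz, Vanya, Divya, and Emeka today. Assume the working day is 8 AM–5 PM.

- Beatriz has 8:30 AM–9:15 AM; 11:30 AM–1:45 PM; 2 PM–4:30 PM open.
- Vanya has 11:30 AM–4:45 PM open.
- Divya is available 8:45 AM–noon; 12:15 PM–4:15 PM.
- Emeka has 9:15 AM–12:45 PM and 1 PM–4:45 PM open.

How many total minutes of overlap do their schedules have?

Beatriz ∩ Vanya: 11:30-13:45, 14:00-16:30.
Beatriz ∩ Vanya ∩ Divya: 11:30-12:00, 12:15-13:45, 14:00-16:15.
Beatriz ∩ Vanya ∩ Divya ∩ Emeka: 11:30-12:00, 12:15-12:45, 13:00-13:45, 14:00-16:15.
Those are the intersection windows.
Summing the common windows: 30 + 30 + 45 + 135 = 240 minutes.

240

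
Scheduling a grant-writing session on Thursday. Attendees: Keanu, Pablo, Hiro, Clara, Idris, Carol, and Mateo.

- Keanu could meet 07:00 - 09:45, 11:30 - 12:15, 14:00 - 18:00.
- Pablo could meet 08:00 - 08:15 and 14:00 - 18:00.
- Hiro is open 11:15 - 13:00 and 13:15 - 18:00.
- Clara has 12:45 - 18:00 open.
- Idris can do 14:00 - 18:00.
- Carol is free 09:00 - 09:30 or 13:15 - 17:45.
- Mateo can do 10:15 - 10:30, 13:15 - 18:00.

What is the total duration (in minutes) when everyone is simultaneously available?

225

Keanu ∩ Pablo: 08:00-08:15, 14:00-18:00.
Keanu ∩ Pablo ∩ Hiro: 14:00-18:00.
Keanu ∩ Pablo ∩ Hiro ∩ Clara: 14:00-18:00.
Keanu ∩ Pablo ∩ Hiro ∩ Clara ∩ Idris: 14:00-18:00.
Keanu ∩ Pablo ∩ Hiro ∩ Clara ∩ Idris ∩ Carol: 14:00-17:45.
Keanu ∩ Pablo ∩ Hiro ∩ Clara ∩ Idris ∩ Carol ∩ Mateo: 14:00-17:45.
That's a single block of 225 minutes.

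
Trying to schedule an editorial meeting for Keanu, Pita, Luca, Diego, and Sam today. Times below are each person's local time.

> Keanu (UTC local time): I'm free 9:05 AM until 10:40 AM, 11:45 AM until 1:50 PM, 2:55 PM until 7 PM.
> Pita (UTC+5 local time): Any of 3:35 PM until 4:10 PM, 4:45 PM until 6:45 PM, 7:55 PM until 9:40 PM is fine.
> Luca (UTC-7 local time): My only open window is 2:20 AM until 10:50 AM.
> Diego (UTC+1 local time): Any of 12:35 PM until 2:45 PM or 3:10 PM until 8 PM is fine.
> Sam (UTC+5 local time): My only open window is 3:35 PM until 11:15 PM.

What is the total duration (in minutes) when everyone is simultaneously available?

225

Keanu in UTC: 09:05-10:40, 11:45-13:50, 14:55-19:00.
Pita in UTC: 10:35-11:10, 11:45-13:45, 14:55-16:40 (subtract 5h to convert from UTC+5).
Luca in UTC: 09:20-17:50 (add 7h to convert from UTC-7).
Diego in UTC: 11:35-13:45, 14:10-19:00 (subtract 1h to convert from UTC+1).
Sam in UTC: 10:35-18:15 (subtract 5h to convert from UTC+5).
Keanu ∩ Pita: 10:35-10:40, 11:45-13:45, 14:55-16:40.
Keanu ∩ Pita ∩ Luca: 10:35-10:40, 11:45-13:45, 14:55-16:40.
Keanu ∩ Pita ∩ Luca ∩ Diego: 11:45-13:45, 14:55-16:40.
Keanu ∩ Pita ∩ Luca ∩ Diego ∩ Sam: 11:45-13:45, 14:55-16:40.
Summing the common windows: 120 + 105 = 225 minutes.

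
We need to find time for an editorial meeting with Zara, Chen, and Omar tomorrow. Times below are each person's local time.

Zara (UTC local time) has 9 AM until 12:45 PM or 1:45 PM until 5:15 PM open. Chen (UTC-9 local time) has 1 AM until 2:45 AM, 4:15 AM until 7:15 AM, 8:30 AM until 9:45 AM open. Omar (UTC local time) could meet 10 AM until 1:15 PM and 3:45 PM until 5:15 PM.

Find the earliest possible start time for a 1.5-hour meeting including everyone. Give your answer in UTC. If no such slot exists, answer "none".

Zara in UTC: 09:00-12:45, 13:45-17:15.
Chen in UTC: 10:00-11:45, 13:15-16:15, 17:30-18:45 (add 9h to convert from UTC-9).
Omar in UTC: 10:00-13:15, 15:45-17:15.
Zara ∩ Chen: 10:00-11:45, 13:45-16:15.
Zara ∩ Chen ∩ Omar: 10:00-11:45, 15:45-16:15.
Those are the intersection windows.
The first common window of at least 90 minutes is 10:00-11:45, so the earliest start is 10:00.

10:00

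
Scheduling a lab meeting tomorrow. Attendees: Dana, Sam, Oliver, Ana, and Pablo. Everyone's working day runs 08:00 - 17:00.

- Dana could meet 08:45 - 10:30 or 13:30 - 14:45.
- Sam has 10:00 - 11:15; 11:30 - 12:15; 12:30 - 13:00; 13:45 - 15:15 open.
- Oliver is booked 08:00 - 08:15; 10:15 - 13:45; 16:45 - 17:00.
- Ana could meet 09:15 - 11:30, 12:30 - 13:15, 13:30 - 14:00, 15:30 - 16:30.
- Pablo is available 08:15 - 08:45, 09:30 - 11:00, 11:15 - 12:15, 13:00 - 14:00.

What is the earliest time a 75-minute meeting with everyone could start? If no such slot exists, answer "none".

none

Dana free: 08:45-10:30, 13:30-14:45.
Sam free: 10:00-11:15, 11:30-12:15, 12:30-13:00, 13:45-15:15.
Oliver free: 08:15-10:15, 13:45-16:45 (invert busy blocks within the working day).
Ana free: 09:15-11:30, 12:30-13:15, 13:30-14:00, 15:30-16:30.
Pablo free: 08:15-08:45, 09:30-11:00, 11:15-12:15, 13:00-14:00.
Dana ∩ Sam: 10:00-10:30, 13:45-14:45.
Dana ∩ Sam ∩ Oliver: 10:00-10:15, 13:45-14:45.
Dana ∩ Sam ∩ Oliver ∩ Ana: 10:00-10:15, 13:45-14:00.
Dana ∩ Sam ∩ Oliver ∩ Ana ∩ Pablo: 10:00-10:15, 13:45-14:00.
So the common availability across everyone is 10:00-10:15, 13:45-14:00.
No common window is at least 75 minutes long.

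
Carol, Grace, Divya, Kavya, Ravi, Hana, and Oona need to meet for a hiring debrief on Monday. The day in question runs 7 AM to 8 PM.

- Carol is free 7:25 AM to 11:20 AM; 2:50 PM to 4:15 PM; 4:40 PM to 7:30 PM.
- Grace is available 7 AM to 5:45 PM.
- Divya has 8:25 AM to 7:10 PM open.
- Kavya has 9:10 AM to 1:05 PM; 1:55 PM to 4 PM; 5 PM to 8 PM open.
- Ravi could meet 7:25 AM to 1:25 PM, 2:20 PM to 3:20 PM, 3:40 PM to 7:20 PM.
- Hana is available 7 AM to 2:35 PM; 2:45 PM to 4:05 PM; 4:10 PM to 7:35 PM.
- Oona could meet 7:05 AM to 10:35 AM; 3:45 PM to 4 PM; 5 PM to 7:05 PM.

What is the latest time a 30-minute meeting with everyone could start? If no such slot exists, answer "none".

Carol ∩ Grace: 07:25-11:20, 14:50-16:15, 16:40-17:45.
Carol ∩ Grace ∩ Divya: 08:25-11:20, 14:50-16:15, 16:40-17:45.
Carol ∩ Grace ∩ Divya ∩ Kavya: 09:10-11:20, 14:50-16:00, 17:00-17:45.
Carol ∩ Grace ∩ Divya ∩ Kavya ∩ Ravi: 09:10-11:20, 14:50-15:20, 15:40-16:00, 17:00-17:45.
Carol ∩ Grace ∩ Divya ∩ Kavya ∩ Ravi ∩ Hana: 09:10-11:20, 14:50-15:20, 15:40-16:00, 17:00-17:45.
Carol ∩ Grace ∩ Divya ∩ Kavya ∩ Ravi ∩ Hana ∩ Oona: 09:10-10:35, 15:45-16:00, 17:00-17:45.
The last common window of at least 30 minutes is 17:00-17:45; a 30-minute meeting can start as late as 17:15 and still end by 17:45.

17:15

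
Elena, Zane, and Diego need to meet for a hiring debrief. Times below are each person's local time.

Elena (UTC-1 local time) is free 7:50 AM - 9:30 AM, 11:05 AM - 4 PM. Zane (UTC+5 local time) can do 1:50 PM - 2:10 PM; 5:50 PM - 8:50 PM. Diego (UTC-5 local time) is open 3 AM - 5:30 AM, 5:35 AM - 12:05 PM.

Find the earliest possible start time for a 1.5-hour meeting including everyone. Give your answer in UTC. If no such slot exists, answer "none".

Elena in UTC: 08:50-10:30, 12:05-17:00 (add 1h to convert from UTC-1).
Zane in UTC: 08:50-09:10, 12:50-15:50 (subtract 5h to convert from UTC+5).
Diego in UTC: 08:00-10:30, 10:35-17:05 (add 5h to convert from UTC-5).
Elena ∩ Zane: 08:50-09:10, 12:50-15:50.
Elena ∩ Zane ∩ Diego: 08:50-09:10, 12:50-15:50.
The first common window of at least 90 minutes is 12:50-15:50, so the earliest start is 12:50.

12:50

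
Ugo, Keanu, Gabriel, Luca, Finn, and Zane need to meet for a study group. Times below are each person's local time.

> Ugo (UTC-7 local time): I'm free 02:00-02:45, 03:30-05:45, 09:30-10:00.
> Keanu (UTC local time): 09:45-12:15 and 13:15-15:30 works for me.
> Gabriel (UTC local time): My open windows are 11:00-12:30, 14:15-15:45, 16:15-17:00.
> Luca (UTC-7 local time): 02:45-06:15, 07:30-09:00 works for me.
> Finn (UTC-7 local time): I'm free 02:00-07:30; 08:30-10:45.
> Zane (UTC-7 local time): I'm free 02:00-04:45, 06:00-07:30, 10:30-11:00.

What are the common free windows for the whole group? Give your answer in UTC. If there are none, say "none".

11:00-11:45

Ugo in UTC: 09:00-09:45, 10:30-12:45, 16:30-17:00 (add 7h to convert from UTC-7).
Keanu in UTC: 09:45-12:15, 13:15-15:30.
Gabriel in UTC: 11:00-12:30, 14:15-15:45, 16:15-17:00.
Luca in UTC: 09:45-13:15, 14:30-16:00 (add 7h to convert from UTC-7).
Finn in UTC: 09:00-14:30, 15:30-17:45 (add 7h to convert from UTC-7).
Zane in UTC: 09:00-11:45, 13:00-14:30, 17:30-18:00 (add 7h to convert from UTC-7).
Ugo ∩ Keanu: 10:30-12:15.
Ugo ∩ Keanu ∩ Gabriel: 11:00-12:15.
Ugo ∩ Keanu ∩ Gabriel ∩ Luca: 11:00-12:15.
Ugo ∩ Keanu ∩ Gabriel ∩ Luca ∩ Finn: 11:00-12:15.
Ugo ∩ Keanu ∩ Gabriel ∩ Luca ∩ Finn ∩ Zane: 11:00-11:45.
Those are the intersection windows.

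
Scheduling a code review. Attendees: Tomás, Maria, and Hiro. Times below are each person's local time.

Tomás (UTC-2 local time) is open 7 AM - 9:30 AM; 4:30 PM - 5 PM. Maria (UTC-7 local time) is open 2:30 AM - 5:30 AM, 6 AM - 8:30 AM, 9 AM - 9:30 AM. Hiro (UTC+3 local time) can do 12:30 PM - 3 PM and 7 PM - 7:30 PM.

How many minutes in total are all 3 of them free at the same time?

120

Tomás in UTC: 09:00-11:30, 18:30-19:00 (add 2h to convert from UTC-2).
Maria in UTC: 09:30-12:30, 13:00-15:30, 16:00-16:30 (add 7h to convert from UTC-7).
Hiro in UTC: 09:30-12:00, 16:00-16:30 (subtract 3h to convert from UTC+3).
Tomás ∩ Maria: 09:30-11:30.
Tomás ∩ Maria ∩ Hiro: 09:30-11:30.
That's a single block of 120 minutes.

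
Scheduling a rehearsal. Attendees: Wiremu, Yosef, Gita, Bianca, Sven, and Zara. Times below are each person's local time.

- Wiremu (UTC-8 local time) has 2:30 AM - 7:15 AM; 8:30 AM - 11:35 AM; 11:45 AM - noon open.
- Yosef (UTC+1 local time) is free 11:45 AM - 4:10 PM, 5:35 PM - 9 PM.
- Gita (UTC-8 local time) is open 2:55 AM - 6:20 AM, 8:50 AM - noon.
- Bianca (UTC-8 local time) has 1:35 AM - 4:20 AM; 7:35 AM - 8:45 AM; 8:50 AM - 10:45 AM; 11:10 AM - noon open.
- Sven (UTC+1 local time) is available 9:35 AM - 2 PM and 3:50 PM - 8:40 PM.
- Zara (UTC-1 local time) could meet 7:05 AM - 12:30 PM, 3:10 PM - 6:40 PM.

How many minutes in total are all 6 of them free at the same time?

225

Wiremu in UTC: 10:30-15:15, 16:30-19:35, 19:45-20:00 (add 8h to convert from UTC-8).
Yosef in UTC: 10:45-15:10, 16:35-20:00 (subtract 1h to convert from UTC+1).
Gita in UTC: 10:55-14:20, 16:50-20:00 (add 8h to convert from UTC-8).
Bianca in UTC: 09:35-12:20, 15:35-16:45, 16:50-18:45, 19:10-20:00 (add 8h to convert from UTC-8).
Sven in UTC: 08:35-13:00, 14:50-19:40 (subtract 1h to convert from UTC+1).
Zara in UTC: 08:05-13:30, 16:10-19:40 (add 1h to convert from UTC-1).
Wiremu ∩ Yosef: 10:45-15:10, 16:35-19:35, 19:45-20:00.
Wiremu ∩ Yosef ∩ Gita: 10:55-14:20, 16:50-19:35, 19:45-20:00.
Wiremu ∩ Yosef ∩ Gita ∩ Bianca: 10:55-12:20, 16:50-18:45, 19:10-19:35, 19:45-20:00.
Wiremu ∩ Yosef ∩ Gita ∩ Bianca ∩ Sven: 10:55-12:20, 16:50-18:45, 19:10-19:35.
Wiremu ∩ Yosef ∩ Gita ∩ Bianca ∩ Sven ∩ Zara: 10:55-12:20, 16:50-18:45, 19:10-19:35.
Summing the common windows: 85 + 115 + 25 = 225 minutes.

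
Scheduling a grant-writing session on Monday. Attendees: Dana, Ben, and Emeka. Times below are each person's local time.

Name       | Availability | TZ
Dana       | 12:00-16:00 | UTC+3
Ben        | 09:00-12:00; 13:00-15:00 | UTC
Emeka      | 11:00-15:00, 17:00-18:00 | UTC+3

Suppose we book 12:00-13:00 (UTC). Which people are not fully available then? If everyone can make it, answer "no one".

Dana in UTC: 09:00-13:00 (subtract 3h to convert from UTC+3).
Ben in UTC: 09:00-12:00, 13:00-15:00.
Emeka in UTC: 08:00-12:00, 14:00-15:00 (subtract 3h to convert from UTC+3).
Dana: free for 12:00-13:00. Ben: not fully free for 12:00-13:00. Emeka: not fully free for 12:00-13:00.

Ben, Emeka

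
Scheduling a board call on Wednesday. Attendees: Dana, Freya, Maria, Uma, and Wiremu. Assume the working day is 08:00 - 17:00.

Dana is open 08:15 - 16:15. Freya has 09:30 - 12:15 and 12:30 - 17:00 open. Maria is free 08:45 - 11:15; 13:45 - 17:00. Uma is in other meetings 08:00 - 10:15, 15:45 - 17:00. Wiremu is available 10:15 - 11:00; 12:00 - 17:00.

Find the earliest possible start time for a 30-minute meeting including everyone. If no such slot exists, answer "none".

10:15

Dana free: 08:15-16:15.
Freya free: 09:30-12:15, 12:30-17:00.
Maria free: 08:45-11:15, 13:45-17:00.
Uma free: 10:15-15:45 (invert busy blocks within the working day).
Wiremu free: 10:15-11:00, 12:00-17:00.
Dana ∩ Freya: 09:30-12:15, 12:30-16:15.
Dana ∩ Freya ∩ Maria: 09:30-11:15, 13:45-16:15.
Dana ∩ Freya ∩ Maria ∩ Uma: 10:15-11:15, 13:45-15:45.
Dana ∩ Freya ∩ Maria ∩ Uma ∩ Wiremu: 10:15-11:00, 13:45-15:45.
The first common window of at least 30 minutes is 10:15-11:00, so the earliest start is 10:15.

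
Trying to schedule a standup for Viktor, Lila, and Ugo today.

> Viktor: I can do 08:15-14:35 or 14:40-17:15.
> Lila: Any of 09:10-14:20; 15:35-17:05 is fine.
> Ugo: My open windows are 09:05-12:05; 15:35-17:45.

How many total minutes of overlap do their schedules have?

Viktor ∩ Lila: 09:10-14:20, 15:35-17:05.
Viktor ∩ Lila ∩ Ugo: 09:10-12:05, 15:35-17:05.
Summing the common windows: 175 + 90 = 265 minutes.

265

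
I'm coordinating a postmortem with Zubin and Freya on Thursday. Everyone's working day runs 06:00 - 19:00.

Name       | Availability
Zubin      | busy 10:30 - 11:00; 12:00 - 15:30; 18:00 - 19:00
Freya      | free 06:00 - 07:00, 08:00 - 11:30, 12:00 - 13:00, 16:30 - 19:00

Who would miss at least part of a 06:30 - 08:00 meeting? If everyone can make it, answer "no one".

Zubin free: 06:00-10:30, 11:00-12:00, 15:30-18:00 (invert busy blocks within the working day).
Freya free: 06:00-07:00, 08:00-11:30, 12:00-13:00, 16:30-19:00.
Zubin: free for 06:30-08:00. Freya: not fully free for 06:30-08:00.

Freya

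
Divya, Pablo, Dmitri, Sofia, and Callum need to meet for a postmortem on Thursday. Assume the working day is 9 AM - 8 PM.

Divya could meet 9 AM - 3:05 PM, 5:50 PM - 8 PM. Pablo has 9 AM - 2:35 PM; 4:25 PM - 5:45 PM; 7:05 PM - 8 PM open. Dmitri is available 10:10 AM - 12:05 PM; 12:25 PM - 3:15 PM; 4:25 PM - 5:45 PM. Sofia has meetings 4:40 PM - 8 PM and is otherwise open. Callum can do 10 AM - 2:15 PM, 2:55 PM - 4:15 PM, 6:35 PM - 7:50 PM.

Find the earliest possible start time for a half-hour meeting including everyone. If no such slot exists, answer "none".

10:10

Divya free: 09:00-15:05, 17:50-20:00.
Pablo free: 09:00-14:35, 16:25-17:45, 19:05-20:00.
Dmitri free: 10:10-12:05, 12:25-15:15, 16:25-17:45.
Sofia free: 09:00-16:40 (invert busy blocks within the working day).
Callum free: 10:00-14:15, 14:55-16:15, 18:35-19:50.
Divya ∩ Pablo: 09:00-14:35, 19:05-20:00.
Divya ∩ Pablo ∩ Dmitri: 10:10-12:05, 12:25-14:35.
Divya ∩ Pablo ∩ Dmitri ∩ Sofia: 10:10-12:05, 12:25-14:35.
Divya ∩ Pablo ∩ Dmitri ∩ Sofia ∩ Callum: 10:10-12:05, 12:25-14:15.
The first common window of at least 30 minutes is 10:10-12:05, so the earliest start is 10:10.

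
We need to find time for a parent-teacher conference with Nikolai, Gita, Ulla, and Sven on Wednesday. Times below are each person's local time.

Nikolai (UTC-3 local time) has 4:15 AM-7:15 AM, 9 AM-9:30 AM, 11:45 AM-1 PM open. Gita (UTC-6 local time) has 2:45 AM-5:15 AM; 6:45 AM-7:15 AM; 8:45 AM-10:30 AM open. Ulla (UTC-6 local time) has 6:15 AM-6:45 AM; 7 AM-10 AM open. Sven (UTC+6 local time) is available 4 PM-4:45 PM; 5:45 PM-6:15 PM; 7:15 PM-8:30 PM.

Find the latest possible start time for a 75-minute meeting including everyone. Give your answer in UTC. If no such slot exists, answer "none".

none

Nikolai in UTC: 07:15-10:15, 12:00-12:30, 14:45-16:00 (add 3h to convert from UTC-3).
Gita in UTC: 08:45-11:15, 12:45-13:15, 14:45-16:30 (add 6h to convert from UTC-6).
Ulla in UTC: 12:15-12:45, 13:00-16:00 (add 6h to convert from UTC-6).
Sven in UTC: 10:00-10:45, 11:45-12:15, 13:15-14:30 (subtract 6h to convert from UTC+6).
Nikolai ∩ Gita: 08:45-10:15, 14:45-16:00.
Nikolai ∩ Gita ∩ Ulla: 14:45-16:00.
Nikolai ∩ Gita ∩ Ulla ∩ Sven: ∅.
There is no time when everyone is free.
No common window is at least 75 minutes long.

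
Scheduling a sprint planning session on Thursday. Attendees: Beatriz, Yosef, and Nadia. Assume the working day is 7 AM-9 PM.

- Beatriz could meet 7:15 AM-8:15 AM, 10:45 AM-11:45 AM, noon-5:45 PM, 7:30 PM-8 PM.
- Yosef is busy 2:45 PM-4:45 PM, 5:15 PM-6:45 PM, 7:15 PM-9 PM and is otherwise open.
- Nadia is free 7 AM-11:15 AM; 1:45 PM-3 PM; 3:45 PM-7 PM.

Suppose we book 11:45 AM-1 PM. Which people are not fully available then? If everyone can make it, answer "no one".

Beatriz free: 07:15-08:15, 10:45-11:45, 12:00-17:45, 19:30-20:00.
Yosef free: 07:00-14:45, 16:45-17:15, 18:45-19:15 (invert busy blocks within the working day).
Nadia free: 07:00-11:15, 13:45-15:00, 15:45-19:00.
Beatriz: not fully free for 11:45-13:00. Yosef: free for 11:45-13:00. Nadia: not fully free for 11:45-13:00.

Beatriz, Nadia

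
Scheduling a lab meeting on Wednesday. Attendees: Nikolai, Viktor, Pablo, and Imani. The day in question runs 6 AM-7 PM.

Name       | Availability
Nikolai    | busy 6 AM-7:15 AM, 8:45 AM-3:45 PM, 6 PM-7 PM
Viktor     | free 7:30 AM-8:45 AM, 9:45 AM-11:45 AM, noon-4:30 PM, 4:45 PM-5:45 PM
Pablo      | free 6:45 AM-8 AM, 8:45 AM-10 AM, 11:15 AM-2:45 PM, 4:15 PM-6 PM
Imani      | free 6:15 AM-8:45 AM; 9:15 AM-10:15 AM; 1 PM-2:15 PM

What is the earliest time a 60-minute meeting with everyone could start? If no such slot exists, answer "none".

Nikolai free: 07:15-08:45, 15:45-18:00 (invert busy blocks within the working day).
Viktor free: 07:30-08:45, 09:45-11:45, 12:00-16:30, 16:45-17:45.
Pablo free: 06:45-08:00, 08:45-10:00, 11:15-14:45, 16:15-18:00.
Imani free: 06:15-08:45, 09:15-10:15, 13:00-14:15.
Nikolai ∩ Viktor: 07:30-08:45, 15:45-16:30, 16:45-17:45.
Nikolai ∩ Viktor ∩ Pablo: 07:30-08:00, 16:15-16:30, 16:45-17:45.
Nikolai ∩ Viktor ∩ Pablo ∩ Imani: 07:30-08:00.
Those are the intersection windows.
No common window is at least 60 minutes long.

none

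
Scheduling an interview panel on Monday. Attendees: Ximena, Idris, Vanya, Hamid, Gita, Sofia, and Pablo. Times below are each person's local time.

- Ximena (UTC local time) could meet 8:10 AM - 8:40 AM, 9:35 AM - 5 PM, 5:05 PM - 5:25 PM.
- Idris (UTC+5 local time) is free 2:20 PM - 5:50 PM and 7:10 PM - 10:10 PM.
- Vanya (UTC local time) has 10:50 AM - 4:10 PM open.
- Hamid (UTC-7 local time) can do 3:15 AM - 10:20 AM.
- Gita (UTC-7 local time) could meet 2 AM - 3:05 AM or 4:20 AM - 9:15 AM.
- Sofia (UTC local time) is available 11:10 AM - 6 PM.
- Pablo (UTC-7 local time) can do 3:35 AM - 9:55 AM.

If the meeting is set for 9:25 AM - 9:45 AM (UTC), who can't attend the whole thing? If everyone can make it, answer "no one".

Hamid, Pablo, Sofia, Vanya, Ximena

Ximena in UTC: 08:10-08:40, 09:35-17:00, 17:05-17:25.
Idris in UTC: 09:20-12:50, 14:10-17:10 (subtract 5h to convert from UTC+5).
Vanya in UTC: 10:50-16:10.
Hamid in UTC: 10:15-17:20 (add 7h to convert from UTC-7).
Gita in UTC: 09:00-10:05, 11:20-16:15 (add 7h to convert from UTC-7).
Sofia in UTC: 11:10-18:00.
Pablo in UTC: 10:35-16:55 (add 7h to convert from UTC-7).
Ximena: not fully free for 09:25-09:45. Idris: free for 09:25-09:45. Vanya: not fully free for 09:25-09:45. Hamid: not fully free for 09:25-09:45. Gita: free for 09:25-09:45. Sofia: not fully free for 09:25-09:45. Pablo: not fully free for 09:25-09:45.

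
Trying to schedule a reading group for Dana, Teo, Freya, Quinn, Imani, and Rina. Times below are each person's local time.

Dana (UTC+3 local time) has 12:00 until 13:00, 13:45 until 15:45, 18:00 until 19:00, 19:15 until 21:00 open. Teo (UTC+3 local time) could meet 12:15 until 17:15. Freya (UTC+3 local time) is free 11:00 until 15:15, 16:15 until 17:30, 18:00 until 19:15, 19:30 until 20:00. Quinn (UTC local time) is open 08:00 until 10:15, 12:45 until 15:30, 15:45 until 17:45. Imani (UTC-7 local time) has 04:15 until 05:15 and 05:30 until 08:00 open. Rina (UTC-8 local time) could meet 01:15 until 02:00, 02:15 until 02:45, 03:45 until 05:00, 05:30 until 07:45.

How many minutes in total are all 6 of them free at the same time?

0

Dana in UTC: 09:00-10:00, 10:45-12:45, 15:00-16:00, 16:15-18:00 (subtract 3h to convert from UTC+3).
Teo in UTC: 09:15-14:15 (subtract 3h to convert from UTC+3).
Freya in UTC: 08:00-12:15, 13:15-14:30, 15:00-16:15, 16:30-17:00 (subtract 3h to convert from UTC+3).
Quinn in UTC: 08:00-10:15, 12:45-15:30, 15:45-17:45.
Imani in UTC: 11:15-12:15, 12:30-15:00 (add 7h to convert from UTC-7).
Rina in UTC: 09:15-10:00, 10:15-10:45, 11:45-13:00, 13:30-15:45 (add 8h to convert from UTC-8).
Dana ∩ Teo: 09:15-10:00, 10:45-12:45.
Dana ∩ Teo ∩ Freya: 09:15-10:00, 10:45-12:15.
Dana ∩ Teo ∩ Freya ∩ Quinn: 09:15-10:00.
Dana ∩ Teo ∩ Freya ∩ Quinn ∩ Imani: ∅.
Dana ∩ Teo ∩ Freya ∩ Quinn ∩ Imani ∩ Rina: ∅.
There is no time when everyone is free.
There is no common window, so the total is 0 minutes.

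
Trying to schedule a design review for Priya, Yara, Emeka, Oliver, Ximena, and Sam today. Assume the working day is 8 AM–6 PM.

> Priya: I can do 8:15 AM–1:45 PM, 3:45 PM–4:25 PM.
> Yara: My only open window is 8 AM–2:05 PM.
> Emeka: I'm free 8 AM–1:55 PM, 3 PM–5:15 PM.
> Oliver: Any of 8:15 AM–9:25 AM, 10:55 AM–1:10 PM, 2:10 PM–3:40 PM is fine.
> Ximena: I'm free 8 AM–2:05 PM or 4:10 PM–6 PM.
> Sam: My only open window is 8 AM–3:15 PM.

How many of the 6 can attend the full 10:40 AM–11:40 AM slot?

5

Priya, Yara, Emeka, Ximena, and Sam can make the full 10:40-11:40 slot — that's 5.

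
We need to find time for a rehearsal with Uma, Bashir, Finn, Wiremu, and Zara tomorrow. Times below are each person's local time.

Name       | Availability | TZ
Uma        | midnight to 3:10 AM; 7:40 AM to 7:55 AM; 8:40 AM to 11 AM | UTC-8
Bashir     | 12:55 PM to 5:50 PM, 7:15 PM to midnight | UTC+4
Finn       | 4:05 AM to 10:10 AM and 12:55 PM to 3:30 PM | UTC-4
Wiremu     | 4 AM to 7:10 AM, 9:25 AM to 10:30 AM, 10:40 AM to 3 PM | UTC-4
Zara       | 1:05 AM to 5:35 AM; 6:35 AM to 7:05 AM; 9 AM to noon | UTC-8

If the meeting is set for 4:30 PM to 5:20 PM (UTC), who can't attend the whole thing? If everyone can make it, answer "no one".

Finn, Uma, Zara

Uma in UTC: 08:00-11:10, 15:40-15:55, 16:40-19:00 (add 8h to convert from UTC-8).
Bashir in UTC: 08:55-13:50, 15:15-20:00 (subtract 4h to convert from UTC+4).
Finn in UTC: 08:05-14:10, 16:55-19:30 (add 4h to convert from UTC-4).
Wiremu in UTC: 08:00-11:10, 13:25-14:30, 14:40-19:00 (add 4h to convert from UTC-4).
Zara in UTC: 09:05-13:35, 14:35-15:05, 17:00-20:00 (add 8h to convert from UTC-8).
Uma: not fully free for 16:30-17:20. Bashir: free for 16:30-17:20. Finn: not fully free for 16:30-17:20. Wiremu: free for 16:30-17:20. Zara: not fully free for 16:30-17:20.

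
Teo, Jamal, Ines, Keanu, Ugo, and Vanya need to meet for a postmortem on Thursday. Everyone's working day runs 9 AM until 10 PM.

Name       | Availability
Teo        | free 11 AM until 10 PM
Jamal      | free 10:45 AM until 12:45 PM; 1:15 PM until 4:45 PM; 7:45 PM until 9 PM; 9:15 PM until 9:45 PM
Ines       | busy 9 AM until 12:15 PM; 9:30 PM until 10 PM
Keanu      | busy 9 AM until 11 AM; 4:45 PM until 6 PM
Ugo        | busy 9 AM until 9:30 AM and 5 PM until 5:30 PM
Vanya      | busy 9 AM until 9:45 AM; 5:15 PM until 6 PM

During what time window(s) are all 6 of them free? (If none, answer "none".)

12:15-12:45, 13:15-16:45, 19:45-21:00, 21:15-21:30

Teo free: 11:00-22:00.
Jamal free: 10:45-12:45, 13:15-16:45, 19:45-21:00, 21:15-21:45.
Ines free: 12:15-21:30 (invert busy blocks within the working day).
Keanu free: 11:00-16:45, 18:00-22:00 (invert busy blocks within the working day).
Ugo free: 09:30-17:00, 17:30-22:00 (invert busy blocks within the working day).
Vanya free: 09:45-17:15, 18:00-22:00 (invert busy blocks within the working day).
Teo ∩ Jamal: 11:00-12:45, 13:15-16:45, 19:45-21:00, 21:15-21:45.
Teo ∩ Jamal ∩ Ines: 12:15-12:45, 13:15-16:45, 19:45-21:00, 21:15-21:30.
Teo ∩ Jamal ∩ Ines ∩ Keanu: 12:15-12:45, 13:15-16:45, 19:45-21:00, 21:15-21:30.
Teo ∩ Jamal ∩ Ines ∩ Keanu ∩ Ugo: 12:15-12:45, 13:15-16:45, 19:45-21:00, 21:15-21:30.
Teo ∩ Jamal ∩ Ines ∩ Keanu ∩ Ugo ∩ Vanya: 12:15-12:45, 13:15-16:45, 19:45-21:00, 21:15-21:30.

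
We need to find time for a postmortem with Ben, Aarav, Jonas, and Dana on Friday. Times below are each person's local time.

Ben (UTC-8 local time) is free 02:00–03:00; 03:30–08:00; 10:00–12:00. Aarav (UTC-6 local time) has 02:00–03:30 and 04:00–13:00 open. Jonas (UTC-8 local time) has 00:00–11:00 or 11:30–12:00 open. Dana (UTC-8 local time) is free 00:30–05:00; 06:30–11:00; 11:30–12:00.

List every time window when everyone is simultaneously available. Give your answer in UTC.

Ben in UTC: 10:00-11:00, 11:30-16:00, 18:00-20:00 (add 8h to convert from UTC-8).
Aarav in UTC: 08:00-09:30, 10:00-19:00 (add 6h to convert from UTC-6).
Jonas in UTC: 08:00-19:00, 19:30-20:00 (add 8h to convert from UTC-8).
Dana in UTC: 08:30-13:00, 14:30-19:00, 19:30-20:00 (add 8h to convert from UTC-8).
Ben ∩ Aarav: 10:00-11:00, 11:30-16:00, 18:00-19:00.
Ben ∩ Aarav ∩ Jonas: 10:00-11:00, 11:30-16:00, 18:00-19:00.
Ben ∩ Aarav ∩ Jonas ∩ Dana: 10:00-11:00, 11:30-13:00, 14:30-16:00, 18:00-19:00.
Those are the intersection windows.

10:00-11:00, 11:30-13:00, 14:30-16:00, 18:00-19:00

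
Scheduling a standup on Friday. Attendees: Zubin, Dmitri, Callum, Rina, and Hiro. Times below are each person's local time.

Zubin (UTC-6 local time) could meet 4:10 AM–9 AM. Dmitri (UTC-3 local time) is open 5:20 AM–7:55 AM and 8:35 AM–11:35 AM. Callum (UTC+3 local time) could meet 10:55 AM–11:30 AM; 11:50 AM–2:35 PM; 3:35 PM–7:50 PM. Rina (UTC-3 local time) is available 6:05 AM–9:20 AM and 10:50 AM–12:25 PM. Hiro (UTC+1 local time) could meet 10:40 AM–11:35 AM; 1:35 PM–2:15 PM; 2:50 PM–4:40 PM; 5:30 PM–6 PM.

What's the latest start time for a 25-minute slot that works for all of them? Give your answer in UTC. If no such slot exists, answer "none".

Zubin in UTC: 10:10-15:00 (add 6h to convert from UTC-6).
Dmitri in UTC: 08:20-10:55, 11:35-14:35 (add 3h to convert from UTC-3).
Callum in UTC: 07:55-08:30, 08:50-11:35, 12:35-16:50 (subtract 3h to convert from UTC+3).
Rina in UTC: 09:05-12:20, 13:50-15:25 (add 3h to convert from UTC-3).
Hiro in UTC: 09:40-10:35, 12:35-13:15, 13:50-15:40, 16:30-17:00 (subtract 1h to convert from UTC+1).
Zubin ∩ Dmitri: 10:10-10:55, 11:35-14:35.
Zubin ∩ Dmitri ∩ Callum: 10:10-10:55, 12:35-14:35.
Zubin ∩ Dmitri ∩ Callum ∩ Rina: 10:10-10:55, 13:50-14:35.
Zubin ∩ Dmitri ∩ Callum ∩ Rina ∩ Hiro: 10:10-10:35, 13:50-14:35.
The last common window of at least 25 minutes is 13:50-14:35; a 25-minute meeting can start as late as 14:10 and still end by 14:35.

14:10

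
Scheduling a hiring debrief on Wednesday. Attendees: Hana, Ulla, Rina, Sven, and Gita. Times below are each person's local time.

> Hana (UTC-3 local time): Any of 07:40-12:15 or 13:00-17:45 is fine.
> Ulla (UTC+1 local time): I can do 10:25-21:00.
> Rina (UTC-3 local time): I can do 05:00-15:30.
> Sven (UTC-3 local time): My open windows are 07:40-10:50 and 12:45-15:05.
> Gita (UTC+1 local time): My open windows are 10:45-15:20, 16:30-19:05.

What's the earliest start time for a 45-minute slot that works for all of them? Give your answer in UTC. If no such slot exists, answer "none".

Hana in UTC: 10:40-15:15, 16:00-20:45 (add 3h to convert from UTC-3).
Ulla in UTC: 09:25-20:00 (subtract 1h to convert from UTC+1).
Rina in UTC: 08:00-18:30 (add 3h to convert from UTC-3).
Sven in UTC: 10:40-13:50, 15:45-18:05 (add 3h to convert from UTC-3).
Gita in UTC: 09:45-14:20, 15:30-18:05 (subtract 1h to convert from UTC+1).
Hana ∩ Ulla: 10:40-15:15, 16:00-20:00.
Hana ∩ Ulla ∩ Rina: 10:40-15:15, 16:00-18:30.
Hana ∩ Ulla ∩ Rina ∩ Sven: 10:40-13:50, 16:00-18:05.
Hana ∩ Ulla ∩ Rina ∩ Sven ∩ Gita: 10:40-13:50, 16:00-18:05.
The first common window of at least 45 minutes is 10:40-13:50, so the earliest start is 10:40.

10:40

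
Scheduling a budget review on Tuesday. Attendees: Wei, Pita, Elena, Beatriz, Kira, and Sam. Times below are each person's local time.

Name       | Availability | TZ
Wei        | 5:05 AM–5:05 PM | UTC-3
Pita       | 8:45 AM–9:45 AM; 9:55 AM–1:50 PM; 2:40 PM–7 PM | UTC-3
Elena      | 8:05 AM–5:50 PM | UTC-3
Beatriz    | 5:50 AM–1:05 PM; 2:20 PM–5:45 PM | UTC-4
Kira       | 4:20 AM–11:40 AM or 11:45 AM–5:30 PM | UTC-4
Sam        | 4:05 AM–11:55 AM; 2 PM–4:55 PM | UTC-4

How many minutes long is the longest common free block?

Wei in UTC: 08:05-20:05 (add 3h to convert from UTC-3).
Pita in UTC: 11:45-12:45, 12:55-16:50, 17:40-22:00 (add 3h to convert from UTC-3).
Elena in UTC: 11:05-20:50 (add 3h to convert from UTC-3).
Beatriz in UTC: 09:50-17:05, 18:20-21:45 (add 4h to convert from UTC-4).
Kira in UTC: 08:20-15:40, 15:45-21:30 (add 4h to convert from UTC-4).
Sam in UTC: 08:05-15:55, 18:00-20:55 (add 4h to convert from UTC-4).
Wei ∩ Pita: 11:45-12:45, 12:55-16:50, 17:40-20:05.
Wei ∩ Pita ∩ Elena: 11:45-12:45, 12:55-16:50, 17:40-20:05.
Wei ∩ Pita ∩ Elena ∩ Beatriz: 11:45-12:45, 12:55-16:50, 18:20-20:05.
Wei ∩ Pita ∩ Elena ∩ Beatriz ∩ Kira: 11:45-12:45, 12:55-15:40, 15:45-16:50, 18:20-20:05.
Wei ∩ Pita ∩ Elena ∩ Beatriz ∩ Kira ∩ Sam: 11:45-12:45, 12:55-15:40, 15:45-15:55, 18:20-20:05.
Those are the intersection windows.
The longest is 12:55-15:40 at 165 minutes.

165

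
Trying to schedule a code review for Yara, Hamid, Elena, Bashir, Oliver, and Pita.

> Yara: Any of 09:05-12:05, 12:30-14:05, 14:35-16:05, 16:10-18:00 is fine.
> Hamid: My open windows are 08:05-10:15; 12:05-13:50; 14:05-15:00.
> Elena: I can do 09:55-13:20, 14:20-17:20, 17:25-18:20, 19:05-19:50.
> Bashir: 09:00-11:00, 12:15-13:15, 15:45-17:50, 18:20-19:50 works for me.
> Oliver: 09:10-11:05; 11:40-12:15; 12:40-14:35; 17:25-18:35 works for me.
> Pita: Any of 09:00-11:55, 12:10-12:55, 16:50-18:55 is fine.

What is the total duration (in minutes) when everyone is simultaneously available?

35

Yara ∩ Hamid: 09:05-10:15, 12:30-13:50, 14:35-15:00.
Yara ∩ Hamid ∩ Elena: 09:55-10:15, 12:30-13:20, 14:35-15:00.
Yara ∩ Hamid ∩ Elena ∩ Bashir: 09:55-10:15, 12:30-13:15.
Yara ∩ Hamid ∩ Elena ∩ Bashir ∩ Oliver: 09:55-10:15, 12:40-13:15.
Yara ∩ Hamid ∩ Elena ∩ Bashir ∩ Oliver ∩ Pita: 09:55-10:15, 12:40-12:55.
Summing the common windows: 20 + 15 = 35 minutes.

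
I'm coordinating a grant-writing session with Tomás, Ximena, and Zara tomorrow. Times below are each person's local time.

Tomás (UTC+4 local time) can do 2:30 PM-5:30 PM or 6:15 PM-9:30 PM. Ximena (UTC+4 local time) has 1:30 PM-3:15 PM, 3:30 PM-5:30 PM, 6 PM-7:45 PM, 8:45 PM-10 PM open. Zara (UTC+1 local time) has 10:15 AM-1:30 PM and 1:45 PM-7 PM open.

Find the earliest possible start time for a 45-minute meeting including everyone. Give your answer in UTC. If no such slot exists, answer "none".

10:30

Tomás in UTC: 10:30-13:30, 14:15-17:30 (subtract 4h to convert from UTC+4).
Ximena in UTC: 09:30-11:15, 11:30-13:30, 14:00-15:45, 16:45-18:00 (subtract 4h to convert from UTC+4).
Zara in UTC: 09:15-12:30, 12:45-18:00 (subtract 1h to convert from UTC+1).
Tomás ∩ Ximena: 10:30-11:15, 11:30-13:30, 14:15-15:45, 16:45-17:30.
Tomás ∩ Ximena ∩ Zara: 10:30-11:15, 11:30-12:30, 12:45-13:30, 14:15-15:45, 16:45-17:30.
The first common window of at least 45 minutes is 10:30-11:15, so the earliest start is 10:30.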